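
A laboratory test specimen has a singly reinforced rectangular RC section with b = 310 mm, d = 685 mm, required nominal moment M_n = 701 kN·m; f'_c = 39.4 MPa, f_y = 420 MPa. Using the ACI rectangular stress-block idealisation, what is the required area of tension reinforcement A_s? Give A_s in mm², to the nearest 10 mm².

With M_n = 0.85 f'_c a b (d − a/2), solve the quadratic for a:
a = d − √(d² − 2M_n/(0.85 f'_c b)) = 685 − √(685² − 2 × 701×10⁶/(0.85 × 39.4 × 310)) = 106.91 mm.
A_s = 0.85 f'_c a b / f_y = 0.85 × 39.4 × 106.91 × 310 / 420 = 2642.7 mm².

A_s ≈ 2640 mm²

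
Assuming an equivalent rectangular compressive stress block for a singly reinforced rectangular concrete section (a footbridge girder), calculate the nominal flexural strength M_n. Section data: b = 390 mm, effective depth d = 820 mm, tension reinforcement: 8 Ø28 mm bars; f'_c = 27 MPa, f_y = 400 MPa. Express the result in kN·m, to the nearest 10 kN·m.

M_n ≈ 1400 kN·m

A_s = 8 × 616 = 4928 mm².
T = A_s f_y = 4928 × 400 = 1971200 N = 1971.2 kN.
From C = T: a = T/(0.85 f'_c b) = 1971200/(0.85 × 27 × 390) = 220.23 mm.
M_n = T(d − a/2) = 1971.2 kN × (820 − 110.115) mm = 1399.33 kN·m.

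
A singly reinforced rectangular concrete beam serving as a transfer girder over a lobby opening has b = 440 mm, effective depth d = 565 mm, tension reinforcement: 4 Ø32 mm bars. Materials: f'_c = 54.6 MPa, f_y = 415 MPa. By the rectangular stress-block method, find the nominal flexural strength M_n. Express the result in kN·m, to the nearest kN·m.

M_n ≈ 710 kN·m

A_s = 4 × 804 = 3216 mm².
T = A_s f_y = 3216 × 415 = 1334640 N = 1334.64 kN.
From C = T: a = T/(0.85 f'_c b) = 1334640/(0.85 × 54.6 × 440) = 65.36 mm.
M_n = T(d − a/2) = 1334.64 kN × (565 − 32.68) mm = 710.46 kN·m.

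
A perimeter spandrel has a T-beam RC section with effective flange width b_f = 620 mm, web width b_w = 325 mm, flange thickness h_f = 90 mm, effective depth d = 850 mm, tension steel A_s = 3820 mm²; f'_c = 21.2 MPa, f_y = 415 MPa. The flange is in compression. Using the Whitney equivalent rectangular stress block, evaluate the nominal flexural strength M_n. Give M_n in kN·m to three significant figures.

Tension: T = A_s f_y = 3820 × 415 = 1585300 N.
Try a within the flange: a = T/(0.85 f'_c b_f) = 1585300/(0.85 × 21.2 × 620) = 141.89 mm.
a = 141.89 > h_f = 90 mm: the block extends into the web. Split into flange-overhang and web parts.
C_f = 0.85 f'_c (b_f − b_w) h_f = 0.85 × 21.2 × (620 − 325) × 90 = 478431 N.
Remaining web compression depth: a_w = (T − C_f)/(0.85 f'_c b_w) = (1585300 − 478431)/(0.85 × 21.2 × 325) = 189.00 mm.
M_n = C_f(d − h_f/2) + (T − C_f)(d − a_w/2) = 478431 × (850 − 45) + 1106869 × (850 − 94.5) = 385.14 + 836.24 = 1221.38 × 10⁶ N·mm.
M_n = 1221.38 kN·m.

M_n ≈ 1220 kN·m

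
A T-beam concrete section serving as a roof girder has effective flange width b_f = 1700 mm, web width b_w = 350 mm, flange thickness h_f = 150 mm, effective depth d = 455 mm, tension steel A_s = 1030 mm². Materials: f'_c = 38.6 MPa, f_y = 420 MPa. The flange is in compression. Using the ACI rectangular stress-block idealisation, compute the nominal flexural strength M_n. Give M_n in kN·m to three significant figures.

Tension: T = A_s f_y = 1030 × 420 = 432600 N.
Try a within the flange: a = T/(0.85 f'_c b_f) = 432600/(0.85 × 38.6 × 1700) = 7.76 mm.
Since a = 7.76 ≤ h_f = 150 mm, the stress block lies entirely in the flange; analyse as a rectangular beam of width b_f.
M_n = T(d − a/2) = 432600 × (455 − 3.88) = 195.15 × 10⁶ N·mm.
M_n = 195.15 kN·m.

M_n ≈ 195 kN·m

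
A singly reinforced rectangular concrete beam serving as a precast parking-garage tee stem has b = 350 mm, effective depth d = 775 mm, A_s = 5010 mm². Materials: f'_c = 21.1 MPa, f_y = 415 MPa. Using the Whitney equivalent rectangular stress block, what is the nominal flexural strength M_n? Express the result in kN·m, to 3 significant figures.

M_n ≈ 1270 kN·m

T = A_s f_y = 5010 × 415 = 2079150 N = 2079.15 kN.
From C = T: a = T/(0.85 f'_c b) = 2079150/(0.85 × 21.1 × 350) = 331.22 mm.
M_n = T(d − a/2) = 2079.15 kN × (775 − 165.61) mm = 1267.01 kN·m.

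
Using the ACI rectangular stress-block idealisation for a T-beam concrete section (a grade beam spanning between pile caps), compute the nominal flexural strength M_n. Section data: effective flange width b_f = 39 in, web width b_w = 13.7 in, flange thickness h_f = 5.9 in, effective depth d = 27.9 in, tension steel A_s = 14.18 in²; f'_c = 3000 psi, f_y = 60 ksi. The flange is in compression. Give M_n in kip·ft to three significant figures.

M_n ≈ 1620 kip·ft

Tension: T = A_s f_y = 14.18 × 60 = 850.8 kips.
Try a within the flange: a = T/(0.85 f'_c b_f) = 850.8/(0.85 × 3 × 39) = 8.555 in.
a = 8.555 > h_f = 5.9 in: the block extends into the web. Split into flange-overhang and web parts.
C_f = 0.85 f'_c (b_f − b_w) h_f = 0.85 × 3 × (39 − 13.7) × 5.9 = 380.6 kips.
Remaining web compression depth: a_w = (T − C_f)/(0.85 f'_c b_w) = (850.8 − 380.6)/(0.85 × 3 × 13.7) = 13.459 in.
M_n = C_f(d − h_f/2) + (T − C_f)(d − a_w/2) = 380.6 × (27.9 − 2.95) + 470.2 × (27.9 − 6.7295) = 9496.0 + 9954.4 = 19450.4 kip·in.
M_n = 19450.4/12 = 1620.87 kip·ft.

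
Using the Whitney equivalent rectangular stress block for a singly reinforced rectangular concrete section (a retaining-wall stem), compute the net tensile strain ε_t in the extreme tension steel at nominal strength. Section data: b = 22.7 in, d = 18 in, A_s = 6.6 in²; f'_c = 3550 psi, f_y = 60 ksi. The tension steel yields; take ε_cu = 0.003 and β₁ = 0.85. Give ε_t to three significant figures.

a = A_s f_y/(0.85 f'_c b) = 5.781 in.
β₁ = 0.85, so c = a/β₁ = 5.781/0.85 = 6.801 in.
From the linear strain diagram with ε_cu = 0.003: ε_t = 0.003 (d − c)/c = 0.003 × (18 − 6.801)/6.801 = 0.00494.
ε_t is between 0.004 and 0.005 — transition zone.

ε_t ≈ 0.00494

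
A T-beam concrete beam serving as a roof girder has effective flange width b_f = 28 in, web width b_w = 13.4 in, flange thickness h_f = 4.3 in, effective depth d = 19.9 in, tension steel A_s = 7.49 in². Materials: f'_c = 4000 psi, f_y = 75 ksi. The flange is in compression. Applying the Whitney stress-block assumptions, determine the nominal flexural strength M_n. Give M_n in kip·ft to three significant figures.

Tension: T = A_s f_y = 7.49 × 75 = 561.75 kips.
Try a within the flange: a = T/(0.85 f'_c b_f) = 561.75/(0.85 × 4 × 28) = 5.901 in.
a = 5.901 > h_f = 4.3 in: the block extends into the web. Split into flange-overhang and web parts.
C_f = 0.85 f'_c (b_f − b_w) h_f = 0.85 × 4 × (28 − 13.4) × 4.3 = 213.5 kips.
Remaining web compression depth: a_w = (T − C_f)/(0.85 f'_c b_w) = (561.75 − 213.5)/(0.85 × 4 × 13.4) = 7.644 in.
M_n = C_f(d − h_f/2) + (T − C_f)(d − a_w/2) = 213.5 × (19.9 − 2.15) + 348.25 × (19.9 − 3.822) = 3789.6 + 5599.2 = 9388.8 kip·in.
M_n = 9388.8/12 = 782.40 kip·ft.

M_n ≈ 782 kip·ft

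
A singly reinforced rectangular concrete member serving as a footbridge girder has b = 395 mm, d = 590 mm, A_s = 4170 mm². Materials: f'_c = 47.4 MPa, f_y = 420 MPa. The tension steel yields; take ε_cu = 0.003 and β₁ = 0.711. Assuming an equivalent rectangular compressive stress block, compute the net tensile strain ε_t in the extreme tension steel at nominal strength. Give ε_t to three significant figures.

a = A_s f_y/(0.85 f'_c b) = 110.05 mm.
β₁ = 0.711, so c = a/β₁ = 110.05/0.711 = 154.78 mm.
From the linear strain diagram with ε_cu = 0.003: ε_t = 0.003 (d − c)/c = 0.003 × (590 − 154.78)/154.78 = 0.00844.
Since ε_t ≥ 0.005, the section is tension-controlled.

ε_t ≈ 0.00844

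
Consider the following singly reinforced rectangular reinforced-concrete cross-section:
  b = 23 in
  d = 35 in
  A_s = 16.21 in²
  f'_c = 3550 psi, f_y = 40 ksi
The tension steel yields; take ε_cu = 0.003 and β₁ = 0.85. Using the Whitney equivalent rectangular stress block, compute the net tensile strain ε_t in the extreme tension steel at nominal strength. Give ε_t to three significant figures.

ε_t ≈ 0.00655

a = A_s f_y/(0.85 f'_c b) = 9.343 in.
β₁ = 0.85, so c = a/β₁ = 9.343/0.85 = 10.992 in.
From the linear strain diagram with ε_cu = 0.003: ε_t = 0.003 (d − c)/c = 0.003 × (35 − 10.992)/10.992 = 0.00655.
Since ε_t ≥ 0.005, the section is tension-controlled.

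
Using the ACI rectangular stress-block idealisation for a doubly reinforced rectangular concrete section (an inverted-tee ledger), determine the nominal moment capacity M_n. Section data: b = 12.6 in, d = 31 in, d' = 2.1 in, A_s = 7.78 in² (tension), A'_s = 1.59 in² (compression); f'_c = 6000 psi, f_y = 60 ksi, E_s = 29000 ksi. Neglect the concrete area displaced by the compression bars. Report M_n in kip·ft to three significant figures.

Assume both steels yield.
a = (A_s − A'_s) f_y/(0.85 f'_c b) = (7.78 − 1.59) × 60/(0.85 × 6 × 12.6) = 5.780 in.
c = a/β₁ = 5.780/0.75 = 7.707 in; ε'_s = 0.003(c − d')/c = 0.0022 ≥ ε_y = 0.0021, so the compression steel yields.
M_n = (A_s − A'_s) f_y (d − a/2) + A'_s f_y (d − d') = 371.4 × (31 − 2.89) + 95.4 × (31 − 2.1) = 10440.1 + 2757.1 = 13197.2 kip·in = 13197.2/12 = 1099.77 kip·ft.

M_n ≈ 1100 kip·ft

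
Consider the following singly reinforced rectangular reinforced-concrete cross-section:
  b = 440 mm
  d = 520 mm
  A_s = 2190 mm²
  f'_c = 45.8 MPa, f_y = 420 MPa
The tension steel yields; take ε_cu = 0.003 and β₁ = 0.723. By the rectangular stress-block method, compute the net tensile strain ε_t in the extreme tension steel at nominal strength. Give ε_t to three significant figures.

a = A_s f_y/(0.85 f'_c b) = 53.70 mm.
β₁ = 0.723, so c = a/β₁ = 53.70/0.723 = 74.27 mm.
From the linear strain diagram with ε_cu = 0.003: ε_t = 0.003 (d − c)/c = 0.003 × (520 − 74.27)/74.27 = 0.0180.
Since ε_t ≥ 0.005, the section is tension-controlled.

ε_t ≈ 0.0180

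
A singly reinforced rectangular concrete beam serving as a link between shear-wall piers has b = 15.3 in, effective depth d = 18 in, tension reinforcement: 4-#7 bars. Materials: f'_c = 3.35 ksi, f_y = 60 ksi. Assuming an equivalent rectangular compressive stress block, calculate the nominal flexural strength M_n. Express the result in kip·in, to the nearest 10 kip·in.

A_s = 4 × 0.6 = 2.4 in².
T = A_s f_y = 2.4 × 60 = 144 kips.
a = T/(0.85 f'_c b) = 144/(0.85 × 3.35 × 15.3) = 3.305 in.
M_n = T(d − a/2) = 144 × (18 − 1.6525) = 2354.0 kip·in.

M_n ≈ 2350 kip·in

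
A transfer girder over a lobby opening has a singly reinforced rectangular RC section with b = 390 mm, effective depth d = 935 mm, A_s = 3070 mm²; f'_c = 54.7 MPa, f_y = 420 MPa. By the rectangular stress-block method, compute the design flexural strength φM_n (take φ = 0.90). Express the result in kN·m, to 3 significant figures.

T = A_s f_y = 3070 × 420 = 1289400 N = 1289.4 kN.
From C = T: a = T/(0.85 f'_c b) = 1289400/(0.85 × 54.7 × 390) = 71.11 mm.
M_n = T(d − a/2) = 1289.4 kN × (935 − 35.555) mm = 1159.74 kN·m.
φM_n = 0.90 × 1159.74 = 1043.77 kN·m.

φM_n ≈ 1040 kN·m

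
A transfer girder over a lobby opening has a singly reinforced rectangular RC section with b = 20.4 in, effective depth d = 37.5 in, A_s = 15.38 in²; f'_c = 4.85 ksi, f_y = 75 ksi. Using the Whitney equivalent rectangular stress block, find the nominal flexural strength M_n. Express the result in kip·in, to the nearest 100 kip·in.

M_n ≈ 35300 kip·in

T = A_s f_y = 15.38 × 75 = 1153.5 kips.
a = T/(0.85 f'_c b) = 1153.5/(0.85 × 4.85 × 20.4) = 13.716 in.
M_n = T(d − a/2) = 1153.5 × (37.5 − 6.858) = 35345.5 kip·in.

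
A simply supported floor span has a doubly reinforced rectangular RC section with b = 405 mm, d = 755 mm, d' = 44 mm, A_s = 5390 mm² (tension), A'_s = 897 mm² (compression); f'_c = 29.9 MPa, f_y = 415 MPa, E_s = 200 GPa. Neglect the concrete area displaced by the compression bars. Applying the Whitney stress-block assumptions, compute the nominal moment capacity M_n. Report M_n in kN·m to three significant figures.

Assume both tension and compression steel yield.
Net tension couple steel: A_s − A'_s = 4493 mm².
a = (A_s − A'_s) f_y / (0.85 f'_c b) = 1864595/(0.85 × 29.9 × 405) = 181.15 mm.
c = a/β₁ = 181.15/0.836 = 216.69 mm; ε'_s = 0.003(c − d')/c = 0.0024 ≥ f_y/E_s = 0.0021, so compression steel does yield.
M_n = (A_s − A'_s) f_y (d − a/2) + A'_s f_y (d − d') = [1864595 × (755 − 90.575) + 372255 × (755 − 44)] × 10⁻⁶ = 1238.88 + 264.67 = 1503.55 kN·m.

M_n ≈ 1500 kN·m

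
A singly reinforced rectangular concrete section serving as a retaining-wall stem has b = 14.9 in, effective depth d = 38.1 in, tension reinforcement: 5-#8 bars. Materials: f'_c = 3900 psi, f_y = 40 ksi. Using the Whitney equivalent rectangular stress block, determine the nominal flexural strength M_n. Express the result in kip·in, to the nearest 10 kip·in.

M_n ≈ 5770 kip·in

A_s = 5 × 0.79 = 3.95 in².
T = A_s f_y = 3.95 × 40 = 158 kips.
a = T/(0.85 f'_c b) = 158/(0.85 × 3.9 × 14.9) = 3.199 in.
M_n = T(d − a/2) = 158 × (38.1 − 1.5995) = 5767.1 kip·in.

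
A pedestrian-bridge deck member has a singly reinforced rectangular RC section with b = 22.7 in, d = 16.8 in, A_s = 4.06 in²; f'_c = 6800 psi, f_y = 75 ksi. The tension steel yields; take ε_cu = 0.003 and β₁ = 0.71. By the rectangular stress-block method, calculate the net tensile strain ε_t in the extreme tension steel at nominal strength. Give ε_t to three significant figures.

ε_t ≈ 0.0124

a = A_s f_y/(0.85 f'_c b) = 2.321 in.
β₁ = 0.71, so c = a/β₁ = 2.321/0.71 = 3.269 in.
From the linear strain diagram with ε_cu = 0.003: ε_t = 0.003 (d − c)/c = 0.003 × (16.8 − 3.269)/3.269 = 0.0124.
Since ε_t ≥ 0.005, the section is tension-controlled.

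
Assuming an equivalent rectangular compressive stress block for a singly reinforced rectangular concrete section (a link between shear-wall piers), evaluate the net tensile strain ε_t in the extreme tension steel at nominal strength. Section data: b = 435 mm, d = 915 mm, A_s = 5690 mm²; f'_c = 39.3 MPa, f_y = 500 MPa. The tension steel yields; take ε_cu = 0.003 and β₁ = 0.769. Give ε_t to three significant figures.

ε_t ≈ 0.00778

a = A_s f_y/(0.85 f'_c b) = 195.79 mm.
β₁ = 0.769, so c = a/β₁ = 195.79/0.769 = 254.60 mm.
From the linear strain diagram with ε_cu = 0.003: ε_t = 0.003 (d − c)/c = 0.003 × (915 − 254.60)/254.60 = 0.00778.
Since ε_t ≥ 0.005, the section is tension-controlled.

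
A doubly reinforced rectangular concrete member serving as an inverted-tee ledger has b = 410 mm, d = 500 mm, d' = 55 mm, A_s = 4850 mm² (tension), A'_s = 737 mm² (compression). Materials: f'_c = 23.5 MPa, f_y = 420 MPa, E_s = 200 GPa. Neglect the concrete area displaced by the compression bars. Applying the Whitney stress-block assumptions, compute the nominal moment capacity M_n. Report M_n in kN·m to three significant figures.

Assume both tension and compression steel yield.
Net tension couple steel: A_s − A'_s = 4113 mm².
a = (A_s − A'_s) f_y / (0.85 f'_c b) = 1727460/(0.85 × 23.5 × 410) = 210.93 mm.
c = a/β₁ = 210.93/0.85 = 248.15 mm; ε'_s = 0.003(c − d')/c = 0.0023 ≥ f_y/E_s = 0.0021, so compression steel does yield.
M_n = (A_s − A'_s) f_y (d − a/2) + A'_s f_y (d − d') = [1727460 × (500 − 105.465) + 309540 × (500 − 55)] × 10⁻⁶ = 681.54 + 137.75 = 819.29 kN·m.

M_n ≈ 819 kN·m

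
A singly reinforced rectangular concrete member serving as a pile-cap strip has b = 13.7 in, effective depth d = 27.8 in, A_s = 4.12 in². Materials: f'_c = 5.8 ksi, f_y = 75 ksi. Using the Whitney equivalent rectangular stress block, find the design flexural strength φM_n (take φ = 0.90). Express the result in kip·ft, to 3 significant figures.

T = A_s f_y = 4.12 × 75 = 309 kips.
a = T/(0.85 f'_c b) = 309/(0.85 × 5.8 × 13.7) = 4.575 in.
M_n = T(d − a/2) = 309 × (27.8 − 2.2875) = 7883.4 kip·in = 7883.4/12 = 656.95 kip·ft.
φM_n = 0.90 × 656.95 = 591.26 kip·ft.

φM_n ≈ 591 kip·ft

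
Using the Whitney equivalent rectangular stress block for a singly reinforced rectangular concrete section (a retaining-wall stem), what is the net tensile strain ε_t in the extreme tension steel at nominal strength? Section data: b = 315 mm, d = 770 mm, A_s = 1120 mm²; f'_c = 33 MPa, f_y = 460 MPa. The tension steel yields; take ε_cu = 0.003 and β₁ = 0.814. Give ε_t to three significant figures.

a = A_s f_y/(0.85 f'_c b) = 58.31 mm.
β₁ = 0.814, so c = a/β₁ = 58.31/0.814 = 71.63 mm.
From the linear strain diagram with ε_cu = 0.003: ε_t = 0.003 (d − c)/c = 0.003 × (770 − 71.63)/71.63 = 0.0292.
Since ε_t ≥ 0.005, the section is tension-controlled.

ε_t ≈ 0.0292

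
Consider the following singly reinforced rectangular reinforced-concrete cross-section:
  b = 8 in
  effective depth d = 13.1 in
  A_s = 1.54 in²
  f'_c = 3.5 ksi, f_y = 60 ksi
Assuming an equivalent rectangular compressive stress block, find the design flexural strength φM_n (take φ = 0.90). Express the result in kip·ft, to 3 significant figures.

T = A_s f_y = 1.54 × 60 = 92.4 kips.
a = T/(0.85 f'_c b) = 92.4/(0.85 × 3.5 × 8) = 3.882 in.
M_n = T(d − a/2) = 92.4 × (13.1 − 1.941) = 1031.1 kip·in = 1031.1/12 = 85.93 kip·ft.
φM_n = 0.90 × 85.93 = 77.34 kip·ft.

φM_n ≈ 77.3 kip·ft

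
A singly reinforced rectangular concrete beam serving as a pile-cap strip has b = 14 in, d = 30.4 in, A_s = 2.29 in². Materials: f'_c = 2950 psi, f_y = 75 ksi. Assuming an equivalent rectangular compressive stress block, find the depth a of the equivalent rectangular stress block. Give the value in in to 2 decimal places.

T = A_s f_y = 2.29 × 75 = 171.75 kips.
a = T/(0.85 f'_c b) = 171.75/(0.85 × 2.95 × 14) = 4.89 in.

a ≈ 4.89 in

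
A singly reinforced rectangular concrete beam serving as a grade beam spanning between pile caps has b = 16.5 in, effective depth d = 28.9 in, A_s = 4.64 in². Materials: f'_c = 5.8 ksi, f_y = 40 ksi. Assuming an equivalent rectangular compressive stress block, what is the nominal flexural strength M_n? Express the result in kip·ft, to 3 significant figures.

M_n ≈ 429 kip·ft

T = A_s f_y = 4.64 × 40 = 185.6 kips.
a = T/(0.85 f'_c b) = 185.6/(0.85 × 5.8 × 16.5) = 2.282 in.
M_n = T(d − a/2) = 185.6 × (28.9 − 1.141) = 5152.1 kip·in = 5152.1/12 = 429.34 kip·ft.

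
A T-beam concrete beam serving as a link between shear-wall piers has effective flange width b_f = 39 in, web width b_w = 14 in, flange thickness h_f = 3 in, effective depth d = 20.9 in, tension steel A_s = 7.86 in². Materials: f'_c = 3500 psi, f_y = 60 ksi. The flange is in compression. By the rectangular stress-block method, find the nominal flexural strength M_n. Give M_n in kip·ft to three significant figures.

M_n ≈ 732 kip·ft

Tension: T = A_s f_y = 7.86 × 60 = 471.6 kips.
Try a within the flange: a = T/(0.85 f'_c b_f) = 471.6/(0.85 × 3.5 × 39) = 4.065 in.
a = 4.065 > h_f = 3 in: the block extends into the web. Split into flange-overhang and web parts.
C_f = 0.85 f'_c (b_f − b_w) h_f = 0.85 × 3.5 × (39 − 14) × 3 = 223.1 kips.
Remaining web compression depth: a_w = (T − C_f)/(0.85 f'_c b_w) = (471.6 − 223.1)/(0.85 × 3.5 × 14) = 5.966 in.
M_n = C_f(d − h_f/2) + (T − C_f)(d − a_w/2) = 223.1 × (20.9 − 1.5) + 248.5 × (20.9 − 2.983) = 4328.1 + 4452.4 = 8780.5 kip·in.
M_n = 8780.5/12 = 731.71 kip·ft.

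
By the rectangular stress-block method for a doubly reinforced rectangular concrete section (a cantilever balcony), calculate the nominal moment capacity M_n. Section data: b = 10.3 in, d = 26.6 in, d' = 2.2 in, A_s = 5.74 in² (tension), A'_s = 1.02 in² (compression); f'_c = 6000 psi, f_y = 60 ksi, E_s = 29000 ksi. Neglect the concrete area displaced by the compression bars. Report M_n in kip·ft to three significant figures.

Assume both steels yield.
a = (A_s − A'_s) f_y/(0.85 f'_c b) = (5.74 − 1.02) × 60/(0.85 × 6 × 10.3) = 5.391 in.
c = a/β₁ = 5.391/0.75 = 7.188 in; ε'_s = 0.003(c − d')/c = 0.0021 ≥ ε_y = 0.0021, so the compression steel yields.
M_n = (A_s − A'_s) f_y (d − a/2) + A'_s f_y (d − d') = 283.2 × (26.6 − 2.6955) + 61.2 × (26.6 − 2.2) = 6769.8 + 1493.3 = 8263.1 kip·in = 8263.1/12 = 688.59 kip·ft.

M_n ≈ 689 kip·ft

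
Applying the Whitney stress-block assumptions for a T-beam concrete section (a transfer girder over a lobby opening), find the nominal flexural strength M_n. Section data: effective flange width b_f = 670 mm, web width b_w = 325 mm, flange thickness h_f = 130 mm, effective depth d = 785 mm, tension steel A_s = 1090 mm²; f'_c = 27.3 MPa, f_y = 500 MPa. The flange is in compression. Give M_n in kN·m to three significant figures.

Tension: T = A_s f_y = 1090 × 500 = 545000 N.
Try a within the flange: a = T/(0.85 f'_c b_f) = 545000/(0.85 × 27.3 × 670) = 35.05 mm.
Since a = 35.05 ≤ h_f = 130 mm, the stress block lies entirely in the flange; analyse as a rectangular beam of width b_f.
M_n = T(d − a/2) = 545000 × (785 − 17.525) = 418.27 × 10⁶ N·mm.
M_n = 418.27 kN·m.

M_n ≈ 418 kN·m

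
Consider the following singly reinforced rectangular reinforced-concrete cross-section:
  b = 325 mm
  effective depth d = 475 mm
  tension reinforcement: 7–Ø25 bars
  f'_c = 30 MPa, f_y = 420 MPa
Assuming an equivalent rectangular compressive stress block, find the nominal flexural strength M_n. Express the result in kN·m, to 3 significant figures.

A_s = 7 × 491 = 3437 mm².
T = A_s f_y = 3437 × 420 = 1443540 N = 1443.54 kN.
From C = T: a = T/(0.85 f'_c b) = 1443540/(0.85 × 30 × 325) = 174.18 mm.
M_n = T(d − a/2) = 1443.54 kN × (475 − 87.09) mm = 559.96 kN·m.

M_n ≈ 560 kN·m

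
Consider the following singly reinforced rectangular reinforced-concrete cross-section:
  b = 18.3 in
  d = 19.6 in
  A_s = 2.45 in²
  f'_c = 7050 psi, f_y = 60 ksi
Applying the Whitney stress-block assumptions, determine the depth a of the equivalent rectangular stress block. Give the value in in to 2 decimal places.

T = A_s f_y = 2.45 × 60 = 147 kips.
a = T/(0.85 f'_c b) = 147/(0.85 × 7.05 × 18.3) = 1.34 in.

a ≈ 1.34 in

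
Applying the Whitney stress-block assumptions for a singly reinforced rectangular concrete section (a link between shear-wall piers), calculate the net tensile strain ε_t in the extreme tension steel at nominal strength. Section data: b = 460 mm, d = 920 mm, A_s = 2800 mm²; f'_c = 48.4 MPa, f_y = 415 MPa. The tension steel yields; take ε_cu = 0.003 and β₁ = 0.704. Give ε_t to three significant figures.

a = A_s f_y/(0.85 f'_c b) = 61.40 mm.
β₁ = 0.704, so c = a/β₁ = 61.40/0.704 = 87.22 mm.
From the linear strain diagram with ε_cu = 0.003: ε_t = 0.003 (d − c)/c = 0.003 × (920 − 87.22)/87.22 = 0.0286.
Since ε_t ≥ 0.005, the section is tension-controlled.

ε_t ≈ 0.0286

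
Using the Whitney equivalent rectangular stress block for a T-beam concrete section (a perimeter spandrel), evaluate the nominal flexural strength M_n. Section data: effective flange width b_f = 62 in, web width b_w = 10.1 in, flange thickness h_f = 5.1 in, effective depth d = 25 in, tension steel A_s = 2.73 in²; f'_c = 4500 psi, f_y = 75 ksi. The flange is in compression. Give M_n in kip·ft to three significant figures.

M_n ≈ 419 kip·ft

Tension: T = A_s f_y = 2.73 × 75 = 204.75 kips.
Try a within the flange: a = T/(0.85 f'_c b_f) = 204.75/(0.85 × 4.5 × 62) = 0.863 in.
Since a = 0.863 ≤ h_f = 5.1 in, the stress block lies entirely in the flange; analyse as a rectangular beam of width b_f.
M_n = T(d − a/2) = 204.75 × (25 − 0.4315) = 5030.4 kip·in.
M_n = 5030.4/12 = 419.20 kip·ft.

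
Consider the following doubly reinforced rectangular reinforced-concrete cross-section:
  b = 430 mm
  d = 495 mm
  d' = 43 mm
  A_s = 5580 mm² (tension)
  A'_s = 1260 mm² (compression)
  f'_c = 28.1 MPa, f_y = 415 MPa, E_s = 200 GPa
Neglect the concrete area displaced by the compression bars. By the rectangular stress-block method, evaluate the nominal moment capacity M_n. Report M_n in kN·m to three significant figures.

Assume both tension and compression steel yield.
Net tension couple steel: A_s − A'_s = 4320 mm².
a = (A_s − A'_s) f_y / (0.85 f'_c b) = 1792800/(0.85 × 28.1 × 430) = 174.56 mm.
c = a/β₁ = 174.56/0.849 = 205.61 mm; ε'_s = 0.003(c − d')/c = 0.0024 ≥ f_y/E_s = 0.0021, so compression steel does yield.
M_n = (A_s − A'_s) f_y (d − a/2) + A'_s f_y (d − d') = [1792800 × (495 − 87.28) + 522900 × (495 − 43)] × 10⁻⁶ = 730.96 + 236.35 = 967.31 kN·m.

M_n ≈ 967 kN·m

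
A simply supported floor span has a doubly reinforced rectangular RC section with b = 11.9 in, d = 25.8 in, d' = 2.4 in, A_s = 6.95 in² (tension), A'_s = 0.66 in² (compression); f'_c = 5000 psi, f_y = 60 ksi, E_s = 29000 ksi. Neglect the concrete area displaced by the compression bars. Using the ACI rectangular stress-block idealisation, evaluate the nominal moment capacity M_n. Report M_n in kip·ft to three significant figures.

M_n ≈ 771 kip·ft

Assume both steels yield.
a = (A_s − A'_s) f_y/(0.85 f'_c b) = (6.95 − 0.66) × 60/(0.85 × 5 × 11.9) = 7.462 in.
c = a/β₁ = 7.462/0.8 = 9.328 in; ε'_s = 0.003(c − d')/c = 0.0022 ≥ ε_y = 0.0021, so the compression steel yields.
M_n = (A_s − A'_s) f_y (d − a/2) + A'_s f_y (d − d') = 377.4 × (25.8 − 3.731) + 39.6 × (25.8 − 2.4) = 8328.8 + 926.6 = 9255.4 kip·in = 9255.4/12 = 771.28 kip·ft.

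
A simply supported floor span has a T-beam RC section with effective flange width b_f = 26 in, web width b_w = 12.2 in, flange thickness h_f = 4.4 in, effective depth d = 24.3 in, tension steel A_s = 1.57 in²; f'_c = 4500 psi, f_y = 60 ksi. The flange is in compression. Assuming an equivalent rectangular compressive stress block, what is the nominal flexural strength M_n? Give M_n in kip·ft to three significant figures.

Tension: T = A_s f_y = 1.57 × 60 = 94.2 kips.
Try a within the flange: a = T/(0.85 f'_c b_f) = 94.2/(0.85 × 4.5 × 26) = 0.947 in.
Since a = 0.947 ≤ h_f = 4.4 in, the stress block lies entirely in the flange; analyse as a rectangular beam of width b_f.
M_n = T(d − a/2) = 94.2 × (24.3 − 0.4735) = 2244.5 kip·in.
M_n = 2244.5/12 = 187.04 kip·ft.

M_n ≈ 187 kip·ft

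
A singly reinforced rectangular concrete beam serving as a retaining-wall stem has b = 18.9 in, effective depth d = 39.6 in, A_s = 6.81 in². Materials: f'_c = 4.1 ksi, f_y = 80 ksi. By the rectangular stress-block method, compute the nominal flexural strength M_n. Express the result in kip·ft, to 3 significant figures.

M_n ≈ 1610 kip·ft

T = A_s f_y = 6.81 × 80 = 544.8 kips.
a = T/(0.85 f'_c b) = 544.8/(0.85 × 4.1 × 18.9) = 8.271 in.
M_n = T(d − a/2) = 544.8 × (39.6 − 4.1355) = 19321.1 kip·in = 19321.1/12 = 1610.09 kip·ft.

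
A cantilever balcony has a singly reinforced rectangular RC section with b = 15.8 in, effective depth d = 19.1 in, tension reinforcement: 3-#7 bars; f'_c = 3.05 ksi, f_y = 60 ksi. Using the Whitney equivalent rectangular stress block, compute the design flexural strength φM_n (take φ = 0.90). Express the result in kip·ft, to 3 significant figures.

φM_n ≈ 144 kip·ft

A_s = 3 × 0.6 = 1.8 in².
T = A_s f_y = 1.8 × 60 = 108 kips.
a = T/(0.85 f'_c b) = 108/(0.85 × 3.05 × 15.8) = 2.637 in.
M_n = T(d − a/2) = 108 × (19.1 − 1.3185) = 1920.4 kip·in = 1920.4/12 = 160.03 kip·ft.
φM_n = 0.90 × 160.03 = 144.03 kip·ft.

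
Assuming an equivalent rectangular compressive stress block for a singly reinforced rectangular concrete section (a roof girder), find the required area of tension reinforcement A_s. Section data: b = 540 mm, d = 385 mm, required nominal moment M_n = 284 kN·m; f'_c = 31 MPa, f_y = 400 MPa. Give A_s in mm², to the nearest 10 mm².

With M_n = 0.85 f'_c a b (d − a/2), solve the quadratic for a:
a = d − √(d² − 2M_n/(0.85 f'_c b)) = 385 − √(385² − 2 × 284×10⁶/(0.85 × 31 × 540)) = 55.90 mm.
A_s = 0.85 f'_c a b / f_y = 0.85 × 31 × 55.90 × 540 / 400 = 1988.5 mm².

A_s ≈ 1990 mm²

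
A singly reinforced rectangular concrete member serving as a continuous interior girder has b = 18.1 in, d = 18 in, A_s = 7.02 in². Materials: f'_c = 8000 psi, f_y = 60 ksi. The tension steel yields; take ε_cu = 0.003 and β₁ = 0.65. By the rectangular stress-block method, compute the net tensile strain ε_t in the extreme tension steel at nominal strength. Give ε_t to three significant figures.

ε_t ≈ 0.00726

a = A_s f_y/(0.85 f'_c b) = 3.422 in.
β₁ = 0.65, so c = a/β₁ = 3.422/0.65 = 5.265 in.
From the linear strain diagram with ε_cu = 0.003: ε_t = 0.003 (d − c)/c = 0.003 × (18 − 5.265)/5.265 = 0.00726.
Since ε_t ≥ 0.005, the section is tension-controlled.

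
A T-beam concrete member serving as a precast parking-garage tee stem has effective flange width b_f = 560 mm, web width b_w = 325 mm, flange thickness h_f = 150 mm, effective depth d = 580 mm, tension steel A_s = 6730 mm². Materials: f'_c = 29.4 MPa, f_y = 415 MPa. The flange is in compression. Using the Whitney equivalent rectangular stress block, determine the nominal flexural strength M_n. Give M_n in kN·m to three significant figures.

M_n ≈ 1330 kN·m

Tension: T = A_s f_y = 6730 × 415 = 2792950 N.
Try a within the flange: a = T/(0.85 f'_c b_f) = 2792950/(0.85 × 29.4 × 560) = 199.58 mm.
a = 199.58 > h_f = 150 mm: the block extends into the web. Split into flange-overhang and web parts.
C_f = 0.85 f'_c (b_f − b_w) h_f = 0.85 × 29.4 × (560 − 325) × 150 = 880898 N.
Remaining web compression depth: a_w = (T − C_f)/(0.85 f'_c b_w) = (2792950 − 880898)/(0.85 × 29.4 × 325) = 235.42 mm.
M_n = C_f(d − h_f/2) + (T − C_f)(d − a_w/2) = 880898 × (580 − 75) + 1912052 × (580 − 117.71) = 444.85 + 883.92 = 1328.77 × 10⁶ N·mm.
M_n = 1328.77 kN·m.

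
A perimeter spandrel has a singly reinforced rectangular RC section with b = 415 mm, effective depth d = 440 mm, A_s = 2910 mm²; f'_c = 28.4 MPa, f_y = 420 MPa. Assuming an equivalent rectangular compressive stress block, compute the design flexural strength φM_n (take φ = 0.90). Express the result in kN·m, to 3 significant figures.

T = A_s f_y = 2910 × 420 = 1222200 N = 1222.2 kN.
From C = T: a = T/(0.85 f'_c b) = 1222200/(0.85 × 28.4 × 415) = 122.00 mm.
M_n = T(d − a/2) = 1222.2 kN × (440 − 61) mm = 463.21 kN·m.
φM_n = 0.90 × 463.21 = 416.89 kN·m.

φM_n ≈ 417 kN·m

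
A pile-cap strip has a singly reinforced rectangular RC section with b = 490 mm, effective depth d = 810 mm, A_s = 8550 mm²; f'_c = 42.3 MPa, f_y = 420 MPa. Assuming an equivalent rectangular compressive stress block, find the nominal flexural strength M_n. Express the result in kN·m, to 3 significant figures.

M_n ≈ 2540 kN·m

T = A_s f_y = 8550 × 420 = 3591000 N = 3591 kN.
From C = T: a = T/(0.85 f'_c b) = 3591000/(0.85 × 42.3 × 490) = 203.83 mm.
M_n = T(d − a/2) = 3591 kN × (810 − 101.915) mm = 2542.73 kN·m.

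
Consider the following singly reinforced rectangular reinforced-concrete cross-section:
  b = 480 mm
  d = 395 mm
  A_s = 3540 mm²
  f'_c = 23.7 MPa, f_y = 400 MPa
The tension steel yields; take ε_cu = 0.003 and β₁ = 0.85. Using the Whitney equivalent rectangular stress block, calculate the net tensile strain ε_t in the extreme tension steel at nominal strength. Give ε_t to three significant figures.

ε_t ≈ 0.00388

a = A_s f_y/(0.85 f'_c b) = 146.44 mm.
β₁ = 0.85, so c = a/β₁ = 146.44/0.85 = 172.28 mm.
From the linear strain diagram with ε_cu = 0.003: ε_t = 0.003 (d − c)/c = 0.003 × (395 − 172.28)/172.28 = 0.00388.
ε_t < 0.004 — the section is over-reinforced for flexure under ACI limits.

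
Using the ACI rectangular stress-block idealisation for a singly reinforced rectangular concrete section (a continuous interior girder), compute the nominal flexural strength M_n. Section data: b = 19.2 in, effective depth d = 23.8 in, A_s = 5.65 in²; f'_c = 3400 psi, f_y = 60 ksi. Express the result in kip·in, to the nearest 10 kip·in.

T = A_s f_y = 5.65 × 60 = 339 kips.
a = T/(0.85 f'_c b) = 339/(0.85 × 3.4 × 19.2) = 6.109 in.
M_n = T(d − a/2) = 339 × (23.8 − 3.0545) = 7032.7 kip·in.

M_n ≈ 7030 kip·in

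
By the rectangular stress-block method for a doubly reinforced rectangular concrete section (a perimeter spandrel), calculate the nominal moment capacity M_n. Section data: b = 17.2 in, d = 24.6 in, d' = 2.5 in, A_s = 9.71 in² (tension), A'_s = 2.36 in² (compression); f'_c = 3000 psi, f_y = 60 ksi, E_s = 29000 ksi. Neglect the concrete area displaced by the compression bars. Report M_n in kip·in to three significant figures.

M_n ≈ 11800 kip·in

Assume both steels yield.
a = (A_s − A'_s) f_y/(0.85 f'_c b) = (9.71 − 2.36) × 60/(0.85 × 3 × 17.2) = 10.055 in.
c = a/β₁ = 10.055/0.85 = 11.829 in; ε'_s = 0.003(c − d')/c = 0.0024 ≥ ε_y = 0.0021, so the compression steel yields.
M_n = (A_s − A'_s) f_y (d − a/2) + A'_s f_y (d − d') = 441 × (24.6 − 5.0275) + 141.6 × (24.6 − 2.5) = 8631.5 + 3129.4 = 11760.9 kip·in.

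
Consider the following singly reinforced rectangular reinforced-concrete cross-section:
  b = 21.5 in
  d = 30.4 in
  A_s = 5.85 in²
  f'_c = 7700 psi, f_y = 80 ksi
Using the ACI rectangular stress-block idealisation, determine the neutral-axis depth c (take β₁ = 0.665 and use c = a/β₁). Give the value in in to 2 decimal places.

T = A_s f_y = 5.85 × 80 = 468 kips.
a = T/(0.85 f'_c b) = 468/(0.85 × 7.7 × 21.5) = 3.3258 in.
With β₁ = 0.665, c = a/β₁ = 3.3258/0.665 = 5.00 in.

c ≈ 5.00 in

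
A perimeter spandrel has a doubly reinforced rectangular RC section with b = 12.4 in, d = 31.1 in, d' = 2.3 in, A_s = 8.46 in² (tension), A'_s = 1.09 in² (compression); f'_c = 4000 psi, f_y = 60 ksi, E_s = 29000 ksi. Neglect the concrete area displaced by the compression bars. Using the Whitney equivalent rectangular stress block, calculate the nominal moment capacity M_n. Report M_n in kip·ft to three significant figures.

M_n ≈ 1110 kip·ft

Assume both steels yield.
a = (A_s − A'_s) f_y/(0.85 f'_c b) = (8.46 − 1.09) × 60/(0.85 × 4 × 12.4) = 10.489 in.
c = a/β₁ = 10.489/0.85 = 12.340 in; ε'_s = 0.003(c − d')/c = 0.0024 ≥ ε_y = 0.0021, so the compression steel yields.
M_n = (A_s − A'_s) f_y (d − a/2) + A'_s f_y (d − d') = 442.2 × (31.1 − 5.2445) + 65.4 × (31.1 − 2.3) = 11433.3 + 1883.5 = 13316.8 kip·in = 13316.8/12 = 1109.73 kip·ft.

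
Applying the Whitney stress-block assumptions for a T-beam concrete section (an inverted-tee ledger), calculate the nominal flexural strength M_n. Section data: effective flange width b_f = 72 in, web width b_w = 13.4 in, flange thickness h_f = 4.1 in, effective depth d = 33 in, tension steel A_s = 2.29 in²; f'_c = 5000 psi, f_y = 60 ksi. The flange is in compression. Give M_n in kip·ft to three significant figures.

M_n ≈ 375 kip·ft

Tension: T = A_s f_y = 2.29 × 60 = 137.4 kips.
Try a within the flange: a = T/(0.85 f'_c b_f) = 137.4/(0.85 × 5 × 72) = 0.449 in.
Since a = 0.449 ≤ h_f = 4.1 in, the stress block lies entirely in the flange; analyse as a rectangular beam of width b_f.
M_n = T(d − a/2) = 137.4 × (33 − 0.2245) = 4503.4 kip·in.
M_n = 4503.4/12 = 375.28 kip·ft.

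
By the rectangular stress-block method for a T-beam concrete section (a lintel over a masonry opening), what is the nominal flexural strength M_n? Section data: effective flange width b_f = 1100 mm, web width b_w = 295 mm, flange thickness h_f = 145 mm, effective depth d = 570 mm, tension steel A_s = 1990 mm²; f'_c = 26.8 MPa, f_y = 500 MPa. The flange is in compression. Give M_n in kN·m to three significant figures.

M_n ≈ 547 kN·m

Tension: T = A_s f_y = 1990 × 500 = 995000 N.
Try a within the flange: a = T/(0.85 f'_c b_f) = 995000/(0.85 × 26.8 × 1100) = 39.71 mm.
Since a = 39.71 ≤ h_f = 145 mm, the stress block lies entirely in the flange; analyse as a rectangular beam of width b_f.
M_n = T(d − a/2) = 995000 × (570 − 19.855) = 547.39 × 10⁶ N·mm.
M_n = 547.39 kN·m.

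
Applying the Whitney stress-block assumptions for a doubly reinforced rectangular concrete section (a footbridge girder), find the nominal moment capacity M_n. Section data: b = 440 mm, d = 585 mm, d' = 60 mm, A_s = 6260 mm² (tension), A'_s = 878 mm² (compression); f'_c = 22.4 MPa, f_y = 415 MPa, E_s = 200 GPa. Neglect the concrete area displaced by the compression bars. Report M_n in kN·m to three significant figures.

Assume both tension and compression steel yield.
Net tension couple steel: A_s − A'_s = 5382 mm².
a = (A_s − A'_s) f_y / (0.85 f'_c b) = 2233530/(0.85 × 22.4 × 440) = 266.61 mm.
c = a/β₁ = 266.61/0.85 = 313.66 mm; ε'_s = 0.003(c − d')/c = 0.0024 ≥ f_y/E_s = 0.0021, so compression steel does yield.
M_n = (A_s − A'_s) f_y (d − a/2) + A'_s f_y (d − d') = [2233530 × (585 − 133.305) + 364370 × (585 − 60)] × 10⁻⁶ = 1008.87 + 191.29 = 1200.16 kN·m.

M_n ≈ 1200 kN·m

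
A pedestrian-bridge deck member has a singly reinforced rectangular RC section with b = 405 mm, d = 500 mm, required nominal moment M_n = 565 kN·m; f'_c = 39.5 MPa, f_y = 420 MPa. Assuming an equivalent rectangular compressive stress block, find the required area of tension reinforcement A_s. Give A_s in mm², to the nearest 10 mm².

With M_n = 0.85 f'_c a b (d − a/2), solve the quadratic for a:
a = d − √(d² − 2M_n/(0.85 f'_c b)) = 500 − √(500² − 2 × 565×10⁶/(0.85 × 39.5 × 405)) = 91.47 mm.
A_s = 0.85 f'_c a b / f_y = 0.85 × 39.5 × 91.47 × 405 / 420 = 2961.4 mm².

A_s ≈ 2960 mm²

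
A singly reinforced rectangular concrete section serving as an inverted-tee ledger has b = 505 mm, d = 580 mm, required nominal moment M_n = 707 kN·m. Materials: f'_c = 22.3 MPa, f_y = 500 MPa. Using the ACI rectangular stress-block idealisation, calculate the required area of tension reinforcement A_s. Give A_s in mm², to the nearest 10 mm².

With M_n = 0.85 f'_c a b (d − a/2), solve the quadratic for a:
a = d − √(d² − 2M_n/(0.85 f'_c b)) = 580 − √(580² − 2 × 707×10⁶/(0.85 × 22.3 × 505)) = 145.62 mm.
A_s = 0.85 f'_c a b / f_y = 0.85 × 22.3 × 145.62 × 505 / 500 = 2787.8 mm².

A_s ≈ 2790 mm²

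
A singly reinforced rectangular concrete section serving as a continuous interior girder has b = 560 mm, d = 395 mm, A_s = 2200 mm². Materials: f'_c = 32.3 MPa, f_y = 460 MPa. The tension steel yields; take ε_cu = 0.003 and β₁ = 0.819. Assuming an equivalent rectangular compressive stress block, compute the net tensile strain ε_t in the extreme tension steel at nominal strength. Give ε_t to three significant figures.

ε_t ≈ 0.0117

a = A_s f_y/(0.85 f'_c b) = 65.82 mm.
β₁ = 0.819, so c = a/β₁ = 65.82/0.819 = 80.37 mm.
From the linear strain diagram with ε_cu = 0.003: ε_t = 0.003 (d − c)/c = 0.003 × (395 − 80.37)/80.37 = 0.0117.
Since ε_t ≥ 0.005, the section is tension-controlled.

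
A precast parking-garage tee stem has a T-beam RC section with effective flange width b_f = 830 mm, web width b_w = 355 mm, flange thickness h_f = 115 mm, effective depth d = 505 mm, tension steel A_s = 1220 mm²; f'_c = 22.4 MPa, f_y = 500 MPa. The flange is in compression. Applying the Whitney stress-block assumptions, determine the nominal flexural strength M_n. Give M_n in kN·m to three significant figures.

M_n ≈ 296 kN·m

Tension: T = A_s f_y = 1220 × 500 = 610000 N.
Try a within the flange: a = T/(0.85 f'_c b_f) = 610000/(0.85 × 22.4 × 830) = 38.60 mm.
Since a = 38.60 ≤ h_f = 115 mm, the stress block lies entirely in the flange; analyse as a rectangular beam of width b_f.
M_n = T(d − a/2) = 610000 × (505 − 19.3) = 296.28 × 10⁶ N·mm.
M_n = 296.28 kN·m.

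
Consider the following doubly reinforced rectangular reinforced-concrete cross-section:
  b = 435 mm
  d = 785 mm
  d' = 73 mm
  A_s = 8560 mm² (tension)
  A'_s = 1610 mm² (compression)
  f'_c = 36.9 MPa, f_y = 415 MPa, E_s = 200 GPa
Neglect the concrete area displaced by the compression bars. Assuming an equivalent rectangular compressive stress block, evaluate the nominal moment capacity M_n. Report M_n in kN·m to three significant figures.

M_n ≈ 2430 kN·m

Assume both tension and compression steel yield.
Net tension couple steel: A_s − A'_s = 6950 mm².
a = (A_s − A'_s) f_y / (0.85 f'_c b) = 2884250/(0.85 × 36.9 × 435) = 211.40 mm.
c = a/β₁ = 211.40/0.786 = 268.96 mm; ε'_s = 0.003(c − d')/c = 0.0022 ≥ f_y/E_s = 0.0021, so compression steel does yield.
M_n = (A_s − A'_s) f_y (d − a/2) + A'_s f_y (d − d') = [2884250 × (785 − 105.7) + 668150 × (785 − 73)] × 10⁻⁶ = 1959.27 + 475.72 = 2434.99 kN·m.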